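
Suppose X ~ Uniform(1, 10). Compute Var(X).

For X ~ Uniform(1, 10):
Var(X) = \frac{27}{4}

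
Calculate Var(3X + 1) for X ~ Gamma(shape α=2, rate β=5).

For X ~ Gamma(shape α=2, rate β=5):
Var(X) = \frac{2}{25}
Var(3X + 1) = (3)² × Var(X) = 9 × \frac{2}{25} = \frac{18}{25}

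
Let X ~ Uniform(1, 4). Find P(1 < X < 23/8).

P(1 < X < 23/8) = ∫_{1}^{23/8} f(x) dx
where f(x) = \frac{1}{3}
= \frac{5}{8}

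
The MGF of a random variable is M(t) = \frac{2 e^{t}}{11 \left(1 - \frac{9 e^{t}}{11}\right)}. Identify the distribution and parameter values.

The MGF M(t) = \frac{2 e^{t}}{11 \left(1 - \frac{9 e^{t}}{11}\right)} is the standard form for the Geometric distribution.
Comparing with the known MGF formula identifies: Geometric(p=2/11), X = trial number of first success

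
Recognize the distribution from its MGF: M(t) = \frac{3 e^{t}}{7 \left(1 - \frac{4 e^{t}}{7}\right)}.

The MGF M(t) = \frac{3 e^{t}}{7 \left(1 - \frac{4 e^{t}}{7}\right)} is the standard form for the Geometric distribution.
Comparing with the known MGF formula identifies: Geometric(p=3/7), X = trial number of first success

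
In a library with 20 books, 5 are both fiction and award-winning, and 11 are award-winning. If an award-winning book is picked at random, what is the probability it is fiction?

P(A ∩ B) = 5/20 = 1/4
P(B) = 11/20
P(A|B) = P(A ∩ B) / P(B) = (1/4) / (11/20) = 5/11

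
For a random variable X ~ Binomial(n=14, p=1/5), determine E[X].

For X ~ Binomial(n=14, p=1/5), the expected value is:
E[X] = \frac{14}{5}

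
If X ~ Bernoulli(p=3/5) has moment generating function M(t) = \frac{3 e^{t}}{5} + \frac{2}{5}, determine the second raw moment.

To find E[X^2], compute M^(2)(0):
M^(1)(t) = \frac{3 e^{t}}{5}
M^(2)(t) = \frac{3 e^{t}}{5}
M^(2)(0) = \frac{3}{5}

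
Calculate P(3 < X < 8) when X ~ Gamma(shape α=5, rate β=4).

P(3 < X < 8) = ∫_{3}^{8} f(x) dx
where f(x) = \frac{128 x^{4} e^{- 4 x}}{3}
= \frac{-49697 + 1237 e^{20}}{e^{32}}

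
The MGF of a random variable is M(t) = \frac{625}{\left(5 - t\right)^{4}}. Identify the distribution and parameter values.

The MGF M(t) = \frac{625}{\left(5 - t\right)^{4}} is the standard form for the Gamma distribution.
Comparing with the known MGF formula identifies: Gamma(shape α=4, rate β=5)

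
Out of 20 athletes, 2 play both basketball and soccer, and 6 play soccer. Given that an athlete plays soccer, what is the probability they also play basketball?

P(A ∩ B) = 2/20 = 1/10
P(B) = 6/20 = 3/10
P(A|B) = P(A ∩ B) / P(B) = (1/10) / (3/10) = 1/3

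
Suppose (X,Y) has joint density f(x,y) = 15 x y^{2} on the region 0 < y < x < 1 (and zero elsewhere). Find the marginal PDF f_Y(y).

f_Y(y) = ∫_y^1 15 x y^{2} dx = \frac{15 y^{2} \left(1 - y^{2}\right)}{2}
for 0 < y < 1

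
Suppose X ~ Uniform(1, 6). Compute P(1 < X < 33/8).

P(1 < X < 33/8) = ∫_{1}^{33/8} f(x) dx
where f(x) = \frac{1}{5}
= \frac{5}{8}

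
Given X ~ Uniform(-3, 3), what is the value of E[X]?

For X ~ Uniform(-3, 3), the expected value is:
E[X] = 0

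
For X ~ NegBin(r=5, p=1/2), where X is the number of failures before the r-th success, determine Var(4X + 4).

For X ~ NegBin(r=5, p=1/2), where X is the number of failures before the r-th success:
Var(X) = 10
Var(4X + 4) = (4)² × Var(X) = 16 × 10 = 160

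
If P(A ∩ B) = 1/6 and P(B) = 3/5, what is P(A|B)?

P(A|B) = P(A ∩ B) / P(B)
= (1/6) / (3/5)
= 5/18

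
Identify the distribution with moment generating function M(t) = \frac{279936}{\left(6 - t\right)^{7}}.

The MGF M(t) = \frac{279936}{\left(6 - t\right)^{7}} is the standard form for the Gamma distribution.
Comparing with the known MGF formula identifies: Gamma(shape α=7, rate β=6)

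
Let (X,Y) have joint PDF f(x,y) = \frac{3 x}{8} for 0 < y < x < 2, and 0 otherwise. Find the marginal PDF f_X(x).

f_X(x) = ∫_0^x \frac{3 x}{8} dy = \frac{3 x^{2}}{8}
for 0 < x < 2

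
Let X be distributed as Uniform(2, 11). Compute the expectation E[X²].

Using the identity E[X²] = Var(X) + (E[X])²:
E[X] = \frac{13}{2}
Var(X) = \frac{27}{4}
E[X²] = \frac{27}{4} + (\frac{13}{2})²
= 49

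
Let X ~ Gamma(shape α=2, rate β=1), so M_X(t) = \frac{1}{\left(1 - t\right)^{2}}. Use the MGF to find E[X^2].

To find E[X^2], compute M^(2)(0):
M^(1)(t) = \frac{2}{\left(1 - t\right)^{3}}
M^(2)(t) = \frac{6}{\left(1 - t\right)^{4}}
M^(2)(0) = 6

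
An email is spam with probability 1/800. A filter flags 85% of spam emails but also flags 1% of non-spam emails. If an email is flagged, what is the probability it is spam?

Let D = the rare event, + = positive/flagged.
P(D) = 1/800
P(+|D) = 85/100 = 17/20
P(+|D') = 1/100
P(+) = P(+|D)P(D) + P(+|D')P(D')
     = \frac{17}{20} × \frac{1}{800} + \frac{1}{100} × \frac{799}{800}
     = \frac{221}{20000}
P(D|+) = P(+|D)P(D)/P(+) = \frac{5}{52}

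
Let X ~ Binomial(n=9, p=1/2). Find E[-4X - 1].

For X ~ Binomial(n=9, p=1/2):
E[X] = \frac{9}{2}
E[-4X - 1] = -4 × E[X] - 1 = -19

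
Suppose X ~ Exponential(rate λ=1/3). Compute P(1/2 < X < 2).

P(1/2 < X < 2) = ∫_{1/2}^{2} f(x) dx
where f(x) = \frac{e^{- \frac{x}{3}}}{3}
= - \frac{1}{e^{\frac{2}{3}}} + e^{- \frac{1}{6}}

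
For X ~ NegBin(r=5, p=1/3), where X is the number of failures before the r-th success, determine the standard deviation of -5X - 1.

For X ~ NegBin(r=5, p=1/3), where X is the number of failures before the r-th success:
Var(X) = 30
SD(X) = √(Var(X)) = √(30) = \sqrt{30}
SD(-5X - 1) = |-5| × SD(X) = 5 × \sqrt{30} = 5 \sqrt{30}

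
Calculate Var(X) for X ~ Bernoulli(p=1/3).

For X ~ Bernoulli(p=1/3):
Var(X) = \frac{2}{9}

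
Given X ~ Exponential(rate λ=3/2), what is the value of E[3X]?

For X ~ Exponential(rate λ=3/2):
E[X] = \frac{2}{3}
E[3X] = 3 × E[X] + 0 = 2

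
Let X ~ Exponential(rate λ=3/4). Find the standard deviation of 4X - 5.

For X ~ Exponential(rate λ=3/4):
Var(X) = \frac{16}{9}
SD(X) = √(Var(X)) = √(\frac{16}{9}) = \frac{4}{3}
SD(4X - 5) = |4| × SD(X) = 4 × \frac{4}{3} = \frac{16}{3}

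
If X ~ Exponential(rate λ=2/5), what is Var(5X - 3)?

For X ~ Exponential(rate λ=2/5):
Var(X) = \frac{25}{4}
Var(5X - 3) = (5)² × Var(X) = 25 × \frac{25}{4} = \frac{625}{4}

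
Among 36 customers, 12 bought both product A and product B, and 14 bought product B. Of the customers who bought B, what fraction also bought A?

P(A ∩ B) = 12/36 = 1/3
P(B) = 14/36 = 7/18
P(A|B) = P(A ∩ B) / P(B) = (1/3) / (7/18) = 6/7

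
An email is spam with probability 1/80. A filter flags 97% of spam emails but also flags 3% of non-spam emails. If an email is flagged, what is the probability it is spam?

Let D = the rare event, + = positive/flagged.
P(D) = 1/80
P(+|D) = 97/100
P(+|D') = 3/100
P(+) = P(+|D)P(D) + P(+|D')P(D')
     = \frac{97}{100} × \frac{1}{80} + \frac{3}{100} × \frac{79}{80}
     = \frac{167}{4000}
P(D|+) = P(+|D)P(D)/P(+) = \frac{97}{334}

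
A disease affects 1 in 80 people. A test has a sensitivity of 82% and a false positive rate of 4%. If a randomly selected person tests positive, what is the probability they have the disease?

Let D = the rare event, + = positive/flagged.
P(D) = 1/80
P(+|D) = 82/100 = 41/50
P(+|D') = 4/100 = 1/25
P(+) = P(+|D)P(D) + P(+|D')P(D')
     = \frac{41}{50} × \frac{1}{80} + \frac{1}{25} × \frac{79}{80}
     = \frac{199}{4000}
P(D|+) = P(+|D)P(D)/P(+) = \frac{41}{199}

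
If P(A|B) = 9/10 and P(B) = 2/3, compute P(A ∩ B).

By definition, P(A|B) = P(A ∩ B) / P(B)
So P(A ∩ B) = P(A|B) × P(B)
= 9/10 × 2/3
= 3/5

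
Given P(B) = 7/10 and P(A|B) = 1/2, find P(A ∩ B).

By definition, P(A|B) = P(A ∩ B) / P(B)
So P(A ∩ B) = P(A|B) × P(B)
= 1/2 × 7/10
= 7/20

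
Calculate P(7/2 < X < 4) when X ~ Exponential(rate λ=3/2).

P(7/2 < X < 4) = ∫_{7/2}^{4} f(x) dx
where f(x) = \frac{3 e^{- \frac{3 x}{2}}}{2}
= - \frac{1}{e^{6}} + e^{- \frac{21}{4}}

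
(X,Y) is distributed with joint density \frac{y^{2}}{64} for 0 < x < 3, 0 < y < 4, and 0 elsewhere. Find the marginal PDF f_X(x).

f_X(x) = ∫_0^4 f(x,y) dy
= ∫_0^4 \frac{y^{2}}{64} dy
= \frac{1}{3} for 0 < x < 3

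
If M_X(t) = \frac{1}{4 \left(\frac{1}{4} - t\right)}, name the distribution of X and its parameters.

The MGF M(t) = \frac{1}{4 \left(\frac{1}{4} - t\right)} is the standard form for the Exponential distribution.
Comparing with the known MGF formula identifies: Exponential(rate λ=1/4)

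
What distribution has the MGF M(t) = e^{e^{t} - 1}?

The MGF M(t) = e^{e^{t} - 1} is the standard form for the Poisson distribution.
Comparing with the known MGF formula identifies: Poisson(λ=1)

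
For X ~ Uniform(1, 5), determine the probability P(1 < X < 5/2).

P(1 < X < 5/2) = ∫_{1}^{5/2} f(x) dx
where f(x) = \frac{1}{4}
= \frac{3}{8}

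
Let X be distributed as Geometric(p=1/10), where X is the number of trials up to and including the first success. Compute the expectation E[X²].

Using the identity E[X²] = Var(X) + (E[X])²:
E[X] = 10
Var(X) = 90
E[X²] = 90 + (10)²
= 190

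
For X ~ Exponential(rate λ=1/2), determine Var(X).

For X ~ Exponential(rate λ=1/2):
Var(X) = 4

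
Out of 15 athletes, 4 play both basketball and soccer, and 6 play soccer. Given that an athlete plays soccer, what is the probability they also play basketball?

P(A ∩ B) = 4/15
P(B) = 6/15 = 2/5
P(A|B) = P(A ∩ B) / P(B) = (4/15) / (2/5) = 2/3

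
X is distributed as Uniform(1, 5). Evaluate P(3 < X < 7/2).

P(3 < X < 7/2) = ∫_{3}^{7/2} f(x) dx
where f(x) = \frac{1}{4}
= \frac{1}{8}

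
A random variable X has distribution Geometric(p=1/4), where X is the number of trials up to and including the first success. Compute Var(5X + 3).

For X ~ Geometric(p=1/4), where X is the number of trials up to and including the first success:
Var(X) = 12
Var(5X + 3) = (5)² × Var(X) = 25 × 12 = 300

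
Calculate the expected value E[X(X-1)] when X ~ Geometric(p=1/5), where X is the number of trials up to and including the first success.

E[X(X-1)] = E[X² - X] = E[X²] - E[X]
E[X] = 5
E[X²] = Var(X) + (E[X])² = 20 + (5)² = 45
E[X(X-1)] = 45 - 5 = 40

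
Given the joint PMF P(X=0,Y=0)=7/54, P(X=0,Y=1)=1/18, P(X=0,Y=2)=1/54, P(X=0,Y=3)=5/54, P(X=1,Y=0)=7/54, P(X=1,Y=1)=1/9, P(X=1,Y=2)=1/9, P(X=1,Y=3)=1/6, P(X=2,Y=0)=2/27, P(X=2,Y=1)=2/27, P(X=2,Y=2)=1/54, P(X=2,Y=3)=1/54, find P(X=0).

P(X=0) = P(X=0,Y=0) + P(X=0,Y=1) + P(X=0,Y=2) + P(X=0,Y=3)
= 7/54 + 1/18 + 1/54 + 5/54
= 8/27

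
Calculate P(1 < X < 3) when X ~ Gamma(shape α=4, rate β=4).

P(1 < X < 3) = ∫_{1}^{3} f(x) dx
where f(x) = \frac{128 x^{3} e^{- 4 x}}{3}
= \frac{-1119 + 71 e^{8}}{3 e^{12}}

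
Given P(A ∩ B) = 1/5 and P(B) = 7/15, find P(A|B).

P(A|B) = P(A ∩ B) / P(B)
= (1/5) / (7/15)
= 3/7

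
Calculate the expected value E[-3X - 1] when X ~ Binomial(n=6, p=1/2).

For X ~ Binomial(n=6, p=1/2):
E[X] = 3
E[-3X - 1] = -3 × E[X] - 1 = -10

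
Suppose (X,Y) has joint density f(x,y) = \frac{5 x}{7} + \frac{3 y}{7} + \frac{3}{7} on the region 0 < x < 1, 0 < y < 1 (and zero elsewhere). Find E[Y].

E[Y] = ∫_0^1 ∫_0^1 y × f(x,y) dx dy
= \frac{15}{28}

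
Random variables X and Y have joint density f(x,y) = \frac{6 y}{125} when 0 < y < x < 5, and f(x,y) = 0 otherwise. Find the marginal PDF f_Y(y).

f_Y(y) = ∫_y^5 \frac{6 y}{125} dx = \frac{6 y \left(5 - y\right)}{125}
for 0 < y < 5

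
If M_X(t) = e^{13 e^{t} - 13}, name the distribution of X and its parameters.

The MGF M(t) = e^{13 e^{t} - 13} is the standard form for the Poisson distribution.
Comparing with the known MGF formula identifies: Poisson(λ=13)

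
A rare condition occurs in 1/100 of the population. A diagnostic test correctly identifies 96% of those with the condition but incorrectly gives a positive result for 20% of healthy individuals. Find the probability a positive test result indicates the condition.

Let D = the rare event, + = positive/flagged.
P(D) = 1/100
P(+|D) = 96/100 = 24/25
P(+|D') = 20/100 = 1/5
P(+) = P(+|D)P(D) + P(+|D')P(D')
     = \frac{24}{25} × \frac{1}{100} + \frac{1}{5} × \frac{99}{100}
     = \frac{519}{2500}
P(D|+) = P(+|D)P(D)/P(+) = \frac{8}{173}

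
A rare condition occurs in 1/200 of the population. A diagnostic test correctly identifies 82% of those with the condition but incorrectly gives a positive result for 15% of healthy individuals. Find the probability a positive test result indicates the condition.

Let D = the rare event, + = positive/flagged.
P(D) = 1/200
P(+|D) = 82/100 = 41/50
P(+|D') = 15/100 = 3/20
P(+) = P(+|D)P(D) + P(+|D')P(D')
     = \frac{41}{50} × \frac{1}{200} + \frac{3}{20} × \frac{199}{200}
     = \frac{3067}{20000}
P(D|+) = P(+|D)P(D)/P(+) = \frac{82}{3067}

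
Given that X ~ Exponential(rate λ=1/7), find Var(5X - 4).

For X ~ Exponential(rate λ=1/7):
Var(X) = 49
Var(5X - 4) = (5)² × Var(X) = 25 × 49 = 1225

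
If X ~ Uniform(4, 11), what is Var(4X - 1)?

For X ~ Uniform(4, 11):
Var(X) = \frac{49}{12}
Var(4X - 1) = (4)² × Var(X) = 16 × \frac{49}{12} = \frac{196}{3}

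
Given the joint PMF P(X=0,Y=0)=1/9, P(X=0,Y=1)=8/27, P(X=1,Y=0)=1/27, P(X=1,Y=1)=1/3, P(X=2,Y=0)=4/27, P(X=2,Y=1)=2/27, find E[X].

First find marginal of X:
P(X=0) = 11/27
P(X=1) = 10/27
P(X=2) = 2/9
E[X] = 0 × 11/27 + 1 × 10/27 + 2 × 2/9 = 22/27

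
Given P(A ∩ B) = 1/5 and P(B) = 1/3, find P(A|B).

P(A|B) = P(A ∩ B) / P(B)
= (1/5) / (1/3)
= 3/5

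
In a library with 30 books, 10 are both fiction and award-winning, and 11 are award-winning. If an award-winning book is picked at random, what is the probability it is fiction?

P(A ∩ B) = 10/30 = 1/3
P(B) = 11/30
P(A|B) = P(A ∩ B) / P(B) = (1/3) / (11/30) = 10/11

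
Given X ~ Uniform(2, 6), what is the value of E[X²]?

Using the identity E[X²] = Var(X) + (E[X])²:
E[X] = 4
Var(X) = \frac{4}{3}
E[X²] = \frac{4}{3} + (4)²
= \frac{52}{3}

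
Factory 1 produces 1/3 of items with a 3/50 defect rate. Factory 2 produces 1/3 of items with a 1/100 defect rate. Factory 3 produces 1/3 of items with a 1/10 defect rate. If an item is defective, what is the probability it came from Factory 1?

Using Bayes' theorem:
P(F1) = 1/3, P(D|F1) = 3/50
P(F2) = 1/3, P(D|F2) = 1/100
P(F3) = 1/3, P(D|F3) = 1/10
P(D) = P(D|F1)P(F1) + P(D|F2)P(F2) + P(D|F3)P(F3)
     = \frac{17}{300}
P(F1|D) = P(D|F1)P(F1) / P(D)
= \frac{6}{17}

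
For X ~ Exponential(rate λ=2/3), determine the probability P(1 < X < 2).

P(1 < X < 2) = ∫_{1}^{2} f(x) dx
where f(x) = \frac{2 e^{- \frac{2 x}{3}}}{3}
= - \frac{1 - e^{\frac{2}{3}}}{e^{\frac{4}{3}}}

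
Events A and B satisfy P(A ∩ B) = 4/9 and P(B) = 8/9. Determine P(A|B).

P(A|B) = P(A ∩ B) / P(B)
= (4/9) / (8/9)
= 1/2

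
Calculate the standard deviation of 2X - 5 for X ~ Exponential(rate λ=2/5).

For X ~ Exponential(rate λ=2/5):
Var(X) = \frac{25}{4}
SD(X) = √(Var(X)) = √(\frac{25}{4}) = \frac{5}{2}
SD(2X - 5) = |2| × SD(X) = 2 × \frac{5}{2} = 5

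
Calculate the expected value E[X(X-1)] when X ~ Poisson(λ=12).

E[X(X-1)] = E[X² - X] = E[X²] - E[X]
E[X] = 12
E[X²] = Var(X) + (E[X])² = 12 + (12)² = 156
E[X(X-1)] = 156 - 12 = 144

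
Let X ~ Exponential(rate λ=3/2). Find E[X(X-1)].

E[X(X-1)] = E[X² - X] = E[X²] - E[X]
E[X] = \frac{2}{3}
E[X²] = Var(X) + (E[X])² = \frac{4}{9} + (\frac{2}{3})² = \frac{8}{9}
E[X(X-1)] = \frac{8}{9} - \frac{2}{3} = \frac{2}{9}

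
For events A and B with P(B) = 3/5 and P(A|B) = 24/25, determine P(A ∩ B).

By definition, P(A|B) = P(A ∩ B) / P(B)
So P(A ∩ B) = P(A|B) × P(B)
= 24/25 × 3/5
= 72/125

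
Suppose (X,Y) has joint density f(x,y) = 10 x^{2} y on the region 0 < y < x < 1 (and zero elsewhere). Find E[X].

f_X(x) = ∫_0^x 10 x^{2} y dy = 5 x^{4}
E[X] = ∫_0^1 x × (5 x^{4}) dx = \frac{5}{6}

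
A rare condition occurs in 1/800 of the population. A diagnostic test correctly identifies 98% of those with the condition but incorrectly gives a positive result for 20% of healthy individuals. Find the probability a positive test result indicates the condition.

Let D = the rare event, + = positive/flagged.
P(D) = 1/800
P(+|D) = 98/100 = 49/50
P(+|D') = 20/100 = 1/5
P(+) = P(+|D)P(D) + P(+|D')P(D')
     = \frac{49}{50} × \frac{1}{800} + \frac{1}{5} × \frac{799}{800}
     = \frac{8039}{40000}
P(D|+) = P(+|D)P(D)/P(+) = \frac{49}{8039}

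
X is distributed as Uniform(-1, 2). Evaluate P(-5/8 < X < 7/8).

P(-5/8 < X < 7/8) = ∫_{-5/8}^{7/8} f(x) dx
where f(x) = \frac{1}{3}
= \frac{1}{2}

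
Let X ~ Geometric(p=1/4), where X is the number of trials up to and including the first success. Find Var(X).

For X ~ Geometric(p=1/4), where X is the number of trials up to and including the first success:
Var(X) = 12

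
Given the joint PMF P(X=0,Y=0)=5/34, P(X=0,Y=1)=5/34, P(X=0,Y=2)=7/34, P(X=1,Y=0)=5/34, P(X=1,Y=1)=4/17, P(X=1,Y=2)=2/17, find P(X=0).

P(X=0) = P(X=0,Y=0) + P(X=0,Y=1) + P(X=0,Y=2)
= 5/34 + 5/34 + 7/34
= 1/2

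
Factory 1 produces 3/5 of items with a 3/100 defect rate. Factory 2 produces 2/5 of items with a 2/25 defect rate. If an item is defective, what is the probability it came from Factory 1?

Using Bayes' theorem:
P(F1) = 3/5, P(D|F1) = 3/100
P(F2) = 2/5, P(D|F2) = 2/25
P(D) = P(D|F1)P(F1) + P(D|F2)P(F2)
     = \frac{1}{20}
P(F1|D) = P(D|F1)P(F1) / P(D)
= \frac{9}{25}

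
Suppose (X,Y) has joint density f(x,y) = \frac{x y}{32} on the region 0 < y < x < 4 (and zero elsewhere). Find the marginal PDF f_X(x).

f_X(x) = ∫_0^x \frac{x y}{32} dy = \frac{x^{3}}{64}
for 0 < x < 4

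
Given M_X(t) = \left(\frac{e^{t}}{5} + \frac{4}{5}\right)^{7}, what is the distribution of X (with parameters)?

The MGF M(t) = \left(\frac{e^{t}}{5} + \frac{4}{5}\right)^{7} is the standard form for the Binomial distribution.
Comparing with the known MGF formula identifies: Binomial(n=7, p=1/5)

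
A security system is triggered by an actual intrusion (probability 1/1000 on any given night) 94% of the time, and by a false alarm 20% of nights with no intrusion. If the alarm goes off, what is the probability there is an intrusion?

Let D = the rare event, + = positive/flagged.
P(D) = 1/1000
P(+|D) = 94/100 = 47/50
P(+|D') = 20/100 = 1/5
P(+) = P(+|D)P(D) + P(+|D')P(D')
     = \frac{47}{50} × \frac{1}{1000} + \frac{1}{5} × \frac{999}{1000}
     = \frac{10037}{50000}
P(D|+) = P(+|D)P(D)/P(+) = \frac{47}{10037}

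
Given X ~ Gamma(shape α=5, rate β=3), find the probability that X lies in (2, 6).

P(2 < X < 6) = ∫_{2}^{6} f(x) dx
where f(x) = \frac{81 x^{4} e^{- 3 x}}{8}
= \frac{-5527 + 115 e^{12}}{e^{18}}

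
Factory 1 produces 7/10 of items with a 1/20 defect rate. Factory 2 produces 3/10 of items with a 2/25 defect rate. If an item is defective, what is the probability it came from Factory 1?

Using Bayes' theorem:
P(F1) = 7/10, P(D|F1) = 1/20
P(F2) = 3/10, P(D|F2) = 2/25
P(D) = P(D|F1)P(F1) + P(D|F2)P(F2)
     = \frac{59}{1000}
P(F1|D) = P(D|F1)P(F1) / P(D)
= \frac{35}{59}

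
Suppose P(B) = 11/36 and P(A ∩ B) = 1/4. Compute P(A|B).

P(A|B) = P(A ∩ B) / P(B)
= (1/4) / (11/36)
= 9/11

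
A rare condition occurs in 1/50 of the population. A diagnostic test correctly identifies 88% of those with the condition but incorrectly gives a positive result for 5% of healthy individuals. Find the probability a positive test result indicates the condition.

Let D = the rare event, + = positive/flagged.
P(D) = 1/50
P(+|D) = 88/100 = 22/25
P(+|D') = 5/100 = 1/20
P(+) = P(+|D)P(D) + P(+|D')P(D')
     = \frac{22}{25} × \frac{1}{50} + \frac{1}{20} × \frac{49}{50}
     = \frac{333}{5000}
P(D|+) = P(+|D)P(D)/P(+) = \frac{88}{333}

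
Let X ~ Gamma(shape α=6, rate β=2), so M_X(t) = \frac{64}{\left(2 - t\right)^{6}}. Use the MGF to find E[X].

To find E[X], compute M^(1)(0):
M^(1)(t) = \frac{384}{\left(2 - t\right)^{7}}
M^(1)(0) = 3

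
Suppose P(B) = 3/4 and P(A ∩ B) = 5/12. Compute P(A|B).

P(A|B) = P(A ∩ B) / P(B)
= (5/12) / (3/4)
= 5/9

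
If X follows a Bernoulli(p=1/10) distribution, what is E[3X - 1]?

For X ~ Bernoulli(p=1/10):
E[X] = \frac{1}{10}
E[3X - 1] = 3 × E[X] - 1 = - \frac{7}{10}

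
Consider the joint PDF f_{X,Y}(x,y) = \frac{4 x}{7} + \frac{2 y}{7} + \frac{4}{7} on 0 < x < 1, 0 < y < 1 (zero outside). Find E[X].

E[X] = ∫_0^1 ∫_0^1 x × f(x,y) dy dx
= ∫_0^1 ∫_0^1 x × (\frac{4 x}{7} + \frac{2 y}{7} + \frac{4}{7}) dy dx
= \frac{23}{42}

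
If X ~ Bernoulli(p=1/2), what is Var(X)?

For X ~ Bernoulli(p=1/2):
Var(X) = \frac{1}{4}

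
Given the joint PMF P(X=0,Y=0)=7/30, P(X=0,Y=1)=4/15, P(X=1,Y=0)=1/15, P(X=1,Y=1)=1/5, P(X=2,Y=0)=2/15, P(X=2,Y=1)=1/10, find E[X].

First find marginal of X:
P(X=0) = 1/2
P(X=1) = 4/15
P(X=2) = 7/30
E[X] = 0 × 1/2 + 1 × 4/15 + 2 × 7/30 = 11/15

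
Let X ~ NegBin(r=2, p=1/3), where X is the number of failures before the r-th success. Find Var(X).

For X ~ NegBin(r=2, p=1/3), where X is the number of failures before the r-th success:
Var(X) = 12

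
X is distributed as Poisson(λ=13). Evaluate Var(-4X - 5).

For X ~ Poisson(λ=13):
Var(X) = 13
Var(-4X - 5) = (-4)² × Var(X) = 16 × 13 = 208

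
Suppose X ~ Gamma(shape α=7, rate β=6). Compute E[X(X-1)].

E[X(X-1)] = E[X² - X] = E[X²] - E[X]
E[X] = \frac{7}{6}
E[X²] = Var(X) + (E[X])² = \frac{7}{36} + (\frac{7}{6})² = \frac{14}{9}
E[X(X-1)] = \frac{14}{9} - \frac{7}{6} = \frac{7}{18}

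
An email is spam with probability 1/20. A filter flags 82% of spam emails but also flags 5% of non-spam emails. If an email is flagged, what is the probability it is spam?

Let D = the rare event, + = positive/flagged.
P(D) = 1/20
P(+|D) = 82/100 = 41/50
P(+|D') = 5/100 = 1/20
P(+) = P(+|D)P(D) + P(+|D')P(D')
     = \frac{41}{50} × \frac{1}{20} + \frac{1}{20} × \frac{19}{20}
     = \frac{177}{2000}
P(D|+) = P(+|D)P(D)/P(+) = \frac{82}{177}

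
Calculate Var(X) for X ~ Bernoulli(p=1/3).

For X ~ Bernoulli(p=1/3):
Var(X) = \frac{2}{9}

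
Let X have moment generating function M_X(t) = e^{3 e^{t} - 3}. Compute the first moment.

To find E[X], compute M^(1)(0):
M^(1)(t) = 3 e^{t} e^{3 e^{t} - 3}
M^(1)(0) = 3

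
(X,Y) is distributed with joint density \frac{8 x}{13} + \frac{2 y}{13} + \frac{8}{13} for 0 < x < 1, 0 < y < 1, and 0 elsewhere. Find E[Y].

E[Y] = ∫_0^1 ∫_0^1 y × f(x,y) dx dy
= \frac{20}{39}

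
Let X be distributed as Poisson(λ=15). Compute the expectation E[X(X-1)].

E[X(X-1)] = E[X² - X] = E[X²] - E[X]
E[X] = 15
E[X²] = Var(X) + (E[X])² = 15 + (15)² = 240
E[X(X-1)] = 240 - 15 = 225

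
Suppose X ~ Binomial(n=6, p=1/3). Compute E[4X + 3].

For X ~ Binomial(n=6, p=1/3):
E[X] = 2
E[4X + 3] = 4 × E[X] + 3 = 11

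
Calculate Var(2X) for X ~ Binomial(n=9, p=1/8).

For X ~ Binomial(n=9, p=1/8):
Var(X) = \frac{63}{64}
Var(2X) = (2)² × Var(X) = 4 × \frac{63}{64} = \frac{63}{16}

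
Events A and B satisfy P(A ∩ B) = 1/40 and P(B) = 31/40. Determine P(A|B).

P(A|B) = P(A ∩ B) / P(B)
= (1/40) / (31/40)
= 1/31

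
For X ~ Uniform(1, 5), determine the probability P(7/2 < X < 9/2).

P(7/2 < X < 9/2) = ∫_{7/2}^{9/2} f(x) dx
where f(x) = \frac{1}{4}
= \frac{1}{4}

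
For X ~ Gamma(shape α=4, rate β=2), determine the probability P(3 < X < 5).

P(3 < X < 5) = ∫_{3}^{5} f(x) dx
where f(x) = \frac{8 x^{3} e^{- 2 x}}{3}
= \frac{-683 + 183 e^{4}}{3 e^{10}}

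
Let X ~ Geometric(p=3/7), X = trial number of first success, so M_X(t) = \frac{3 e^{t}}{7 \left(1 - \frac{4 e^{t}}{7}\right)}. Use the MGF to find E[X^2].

To find E[X^2], compute M^(2)(0):
M^(1)(t) = \frac{3 e^{t}}{7 \left(1 - \frac{4 e^{t}}{7}\right)} + \frac{12 e^{2 t}}{49 \left(1 - \frac{4 e^{t}}{7}\right)^{2}}
M^(2)(t) = \frac{3 e^{t}}{7 \left(1 - \frac{4 e^{t}}{7}\right)} + \frac{36 e^{2 t}}{49 \left(1 - \frac{4 e^{t}}{7}\right)^{2}} + \frac{96 e^{3 t}}{343 \left(1 - \frac{4 e^{t}}{7}\right)^{3}}
M^(2)(0) = \frac{77}{9}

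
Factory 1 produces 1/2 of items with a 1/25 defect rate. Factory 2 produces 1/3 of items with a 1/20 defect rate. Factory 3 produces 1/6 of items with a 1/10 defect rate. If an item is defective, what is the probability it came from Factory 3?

Using Bayes' theorem:
P(F1) = 1/2, P(D|F1) = 1/25
P(F2) = 1/3, P(D|F2) = 1/20
P(F3) = 1/6, P(D|F3) = 1/10
P(D) = P(D|F1)P(F1) + P(D|F2)P(F2) + P(D|F3)P(F3)
     = \frac{4}{75}
P(F3|D) = P(D|F3)P(F3) / P(D)
= \frac{5}{16}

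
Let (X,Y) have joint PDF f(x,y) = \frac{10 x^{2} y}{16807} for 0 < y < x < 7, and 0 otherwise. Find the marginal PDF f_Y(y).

f_Y(y) = ∫_y^7 \frac{10 x^{2} y}{16807} dx = \frac{10 y \left(343 - y^{3}\right)}{50421}
for 0 < y < 7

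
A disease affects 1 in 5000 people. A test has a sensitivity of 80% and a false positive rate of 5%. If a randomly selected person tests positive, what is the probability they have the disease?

Let D = the rare event, + = positive/flagged.
P(D) = 1/5000
P(+|D) = 80/100 = 4/5
P(+|D') = 5/100 = 1/20
P(+) = P(+|D)P(D) + P(+|D')P(D')
     = \frac{4}{5} × \frac{1}{5000} + \frac{1}{20} × \frac{4999}{5000}
     = \frac{1003}{20000}
P(D|+) = P(+|D)P(D)/P(+) = \frac{16}{5015}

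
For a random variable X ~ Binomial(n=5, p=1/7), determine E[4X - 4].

For X ~ Binomial(n=5, p=1/7):
E[X] = \frac{5}{7}
E[4X - 4] = 4 × E[X] - 4 = - \frac{8}{7}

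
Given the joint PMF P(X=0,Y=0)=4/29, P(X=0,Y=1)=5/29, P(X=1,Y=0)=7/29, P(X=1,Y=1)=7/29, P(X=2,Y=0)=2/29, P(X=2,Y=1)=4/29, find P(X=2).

P(X=2) = P(X=2,Y=0) + P(X=2,Y=1)
= 2/29 + 4/29
= 6/29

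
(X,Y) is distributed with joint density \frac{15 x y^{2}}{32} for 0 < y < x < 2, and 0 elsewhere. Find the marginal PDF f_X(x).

f_X(x) = ∫_0^x \frac{15 x y^{2}}{32} dy = \frac{5 x^{4}}{32}
for 0 < x < 2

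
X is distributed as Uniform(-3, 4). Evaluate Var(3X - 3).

For X ~ Uniform(-3, 4):
Var(X) = \frac{49}{12}
Var(3X - 3) = (3)² × Var(X) = 9 × \frac{49}{12} = \frac{147}{4}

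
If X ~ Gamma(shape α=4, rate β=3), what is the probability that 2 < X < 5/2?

P(2 < X < 5/2) = ∫_{2}^{5/2} f(x) dx
where f(x) = \frac{27 x^{3} e^{- 3 x}}{2}
= - \frac{1711}{16 e^{\frac{15}{2}}} + \frac{61}{e^{6}}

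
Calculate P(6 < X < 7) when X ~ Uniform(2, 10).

P(6 < X < 7) = ∫_{6}^{7} f(x) dx
where f(x) = \frac{1}{8}
= \frac{1}{8}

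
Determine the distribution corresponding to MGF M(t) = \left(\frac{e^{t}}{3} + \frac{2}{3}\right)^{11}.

The MGF M(t) = \left(\frac{e^{t}}{3} + \frac{2}{3}\right)^{11} is the standard form for the Binomial distribution.
Comparing with the known MGF formula identifies: Binomial(n=11, p=1/3)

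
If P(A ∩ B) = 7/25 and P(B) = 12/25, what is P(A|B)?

P(A|B) = P(A ∩ B) / P(B)
= (7/25) / (12/25)
= 7/12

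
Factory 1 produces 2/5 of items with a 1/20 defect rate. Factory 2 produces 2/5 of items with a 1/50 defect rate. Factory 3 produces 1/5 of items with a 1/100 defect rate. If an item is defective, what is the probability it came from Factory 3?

Using Bayes' theorem:
P(F1) = 2/5, P(D|F1) = 1/20
P(F2) = 2/5, P(D|F2) = 1/50
P(F3) = 1/5, P(D|F3) = 1/100
P(D) = P(D|F1)P(F1) + P(D|F2)P(F2) + P(D|F3)P(F3)
     = \frac{3}{100}
P(F3|D) = P(D|F3)P(F3) / P(D)
= \frac{1}{15}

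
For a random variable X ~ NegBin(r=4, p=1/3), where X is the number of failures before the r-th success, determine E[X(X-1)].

E[X(X-1)] = E[X² - X] = E[X²] - E[X]
E[X] = 8
E[X²] = Var(X) + (E[X])² = 24 + (8)² = 88
E[X(X-1)] = 88 - 8 = 80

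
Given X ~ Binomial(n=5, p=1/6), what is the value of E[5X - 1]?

For X ~ Binomial(n=5, p=1/6):
E[X] = \frac{5}{6}
E[5X - 1] = 5 × E[X] - 1 = \frac{19}{6}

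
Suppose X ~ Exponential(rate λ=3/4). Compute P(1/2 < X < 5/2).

P(1/2 < X < 5/2) = ∫_{1/2}^{5/2} f(x) dx
where f(x) = \frac{3 e^{- \frac{3 x}{4}}}{4}
= - \frac{1 - e^{\frac{3}{2}}}{e^{\frac{15}{8}}}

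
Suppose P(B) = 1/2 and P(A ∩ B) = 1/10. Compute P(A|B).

P(A|B) = P(A ∩ B) / P(B)
= (1/10) / (1/2)
= 1/5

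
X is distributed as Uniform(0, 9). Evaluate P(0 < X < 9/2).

P(0 < X < 9/2) = ∫_{0}^{9/2} f(x) dx
where f(x) = \frac{1}{9}
= \frac{1}{2}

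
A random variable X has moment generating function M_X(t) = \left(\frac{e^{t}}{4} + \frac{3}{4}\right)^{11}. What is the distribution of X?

The MGF M(t) = \left(\frac{e^{t}}{4} + \frac{3}{4}\right)^{11} is the standard form for the Binomial distribution.
Comparing with the known MGF formula identifies: Binomial(n=11, p=1/4)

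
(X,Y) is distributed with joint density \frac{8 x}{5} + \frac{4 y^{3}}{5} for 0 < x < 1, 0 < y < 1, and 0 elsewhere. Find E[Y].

E[Y] = ∫_0^1 ∫_0^1 y × f(x,y) dx dy
= \frac{14}{25}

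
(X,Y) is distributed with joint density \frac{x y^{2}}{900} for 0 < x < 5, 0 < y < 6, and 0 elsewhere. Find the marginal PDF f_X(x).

f_X(x) = ∫_0^6 f(x,y) dy
= ∫_0^6 \frac{x y^{2}}{900} dy
= \frac{2 x}{25} for 0 < x < 5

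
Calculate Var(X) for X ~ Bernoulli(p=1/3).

For X ~ Bernoulli(p=1/3):
Var(X) = \frac{2}{9}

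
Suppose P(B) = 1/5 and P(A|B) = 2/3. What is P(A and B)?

By definition, P(A|B) = P(A ∩ B) / P(B)
So P(A ∩ B) = P(A|B) × P(B)
= 2/3 × 1/5
= 2/15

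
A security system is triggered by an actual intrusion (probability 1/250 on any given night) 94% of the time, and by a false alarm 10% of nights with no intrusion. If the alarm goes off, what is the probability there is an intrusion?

Let D = the rare event, + = positive/flagged.
P(D) = 1/250
P(+|D) = 94/100 = 47/50
P(+|D') = 10/100 = 1/10
P(+) = P(+|D)P(D) + P(+|D')P(D')
     = \frac{47}{50} × \frac{1}{250} + \frac{1}{10} × \frac{249}{250}
     = \frac{323}{3125}
P(D|+) = P(+|D)P(D)/P(+) = \frac{47}{1292}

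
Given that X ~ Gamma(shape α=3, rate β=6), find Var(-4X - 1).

For X ~ Gamma(shape α=3, rate β=6):
Var(X) = \frac{1}{12}
Var(-4X - 1) = (-4)² × Var(X) = 16 × \frac{1}{12} = \frac{4}{3}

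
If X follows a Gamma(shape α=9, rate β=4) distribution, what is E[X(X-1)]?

E[X(X-1)] = E[X² - X] = E[X²] - E[X]
E[X] = \frac{9}{4}
E[X²] = Var(X) + (E[X])² = \frac{9}{16} + (\frac{9}{4})² = \frac{45}{8}
E[X(X-1)] = \frac{45}{8} - \frac{9}{4} = \frac{27}{8}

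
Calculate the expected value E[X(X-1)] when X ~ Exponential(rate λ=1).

E[X(X-1)] = E[X² - X] = E[X²] - E[X]
E[X] = 1
E[X²] = Var(X) + (E[X])² = 1 + (1)² = 2
E[X(X-1)] = 2 - 1 = 1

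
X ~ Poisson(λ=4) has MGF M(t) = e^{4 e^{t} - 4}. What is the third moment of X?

To find E[X^3], compute M^(3)(0):
M^(1)(t) = 4 e^{t} e^{4 e^{t} - 4}
M^(2)(t) = 16 e^{2 t} e^{4 e^{t} - 4} + 4 e^{t} e^{4 e^{t} - 4}
M^(3)(t) = 64 e^{3 t} e^{4 e^{t} - 4} + 48 e^{2 t} e^{4 e^{t} - 4} + 4 e^{t} e^{4 e^{t} - 4}
M^(3)(0) = 116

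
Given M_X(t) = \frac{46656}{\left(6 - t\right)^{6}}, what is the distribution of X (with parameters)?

The MGF M(t) = \frac{46656}{\left(6 - t\right)^{6}} is the standard form for the Gamma distribution.
Comparing with the known MGF formula identifies: Gamma(shape α=6, rate β=6)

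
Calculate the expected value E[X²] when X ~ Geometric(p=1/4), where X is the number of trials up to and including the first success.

Using the identity E[X²] = Var(X) + (E[X])²:
E[X] = 4
Var(X) = 12
E[X²] = 12 + (4)²
= 28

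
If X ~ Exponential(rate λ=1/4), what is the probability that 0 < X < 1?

P(0 < X < 1) = ∫_{0}^{1} f(x) dx
where f(x) = \frac{e^{- \frac{x}{4}}}{4}
= 1 - e^{- \frac{1}{4}}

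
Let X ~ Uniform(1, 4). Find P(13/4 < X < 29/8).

P(13/4 < X < 29/8) = ∫_{13/4}^{29/8} f(x) dx
where f(x) = \frac{1}{3}
= \frac{1}{8}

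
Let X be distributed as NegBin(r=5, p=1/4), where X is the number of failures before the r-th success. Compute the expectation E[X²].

Using the identity E[X²] = Var(X) + (E[X])²:
E[X] = 15
Var(X) = 60
E[X²] = 60 + (15)²
= 285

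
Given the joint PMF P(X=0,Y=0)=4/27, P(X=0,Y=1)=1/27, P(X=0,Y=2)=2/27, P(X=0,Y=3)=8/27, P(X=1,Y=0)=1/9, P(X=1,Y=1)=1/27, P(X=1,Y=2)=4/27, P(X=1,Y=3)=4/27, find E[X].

First find marginal of X:
P(X=0) = 5/9
P(X=1) = 4/9
E[X] = 0 × 5/9 + 1 × 4/9 = 4/9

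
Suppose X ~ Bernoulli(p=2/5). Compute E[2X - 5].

For X ~ Bernoulli(p=2/5):
E[X] = \frac{2}{5}
E[2X - 5] = 2 × E[X] - 5 = - \frac{21}{5}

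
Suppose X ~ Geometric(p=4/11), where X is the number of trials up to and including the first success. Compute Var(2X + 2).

For X ~ Geometric(p=4/11), where X is the number of trials up to and including the first success:
Var(X) = \frac{77}{16}
Var(2X + 2) = (2)² × Var(X) = 4 × \frac{77}{16} = \frac{77}{4}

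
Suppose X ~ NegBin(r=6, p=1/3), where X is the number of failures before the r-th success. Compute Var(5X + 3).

For X ~ NegBin(r=6, p=1/3), where X is the number of failures before the r-th success:
Var(X) = 36
Var(5X + 3) = (5)² × Var(X) = 25 × 36 = 900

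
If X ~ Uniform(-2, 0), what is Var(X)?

For X ~ Uniform(-2, 0):
Var(X) = \frac{1}{3}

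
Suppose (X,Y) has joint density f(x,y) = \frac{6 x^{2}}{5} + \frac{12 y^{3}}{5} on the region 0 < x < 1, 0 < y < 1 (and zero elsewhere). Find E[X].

E[X] = ∫_0^1 ∫_0^1 x × f(x,y) dy dx
= ∫_0^1 ∫_0^1 x × (\frac{6 x^{2}}{5} + \frac{12 y^{3}}{5}) dy dx
= \frac{3}{5}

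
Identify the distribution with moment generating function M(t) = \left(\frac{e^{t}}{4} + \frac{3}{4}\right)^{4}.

The MGF M(t) = \left(\frac{e^{t}}{4} + \frac{3}{4}\right)^{4} is the standard form for the Binomial distribution.
Comparing with the known MGF formula identifies: Binomial(n=4, p=1/4)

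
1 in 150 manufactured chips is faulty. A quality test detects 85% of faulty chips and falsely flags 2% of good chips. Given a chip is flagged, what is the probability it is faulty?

Let D = the rare event, + = positive/flagged.
P(D) = 1/150
P(+|D) = 85/100 = 17/20
P(+|D') = 2/100 = 1/50
P(+) = P(+|D)P(D) + P(+|D')P(D')
     = \frac{17}{20} × \frac{1}{150} + \frac{1}{50} × \frac{149}{150}
     = \frac{383}{15000}
P(D|+) = P(+|D)P(D)/P(+) = \frac{85}{383}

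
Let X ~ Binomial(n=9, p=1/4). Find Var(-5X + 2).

For X ~ Binomial(n=9, p=1/4):
Var(X) = \frac{27}{16}
Var(-5X + 2) = (-5)² × Var(X) = 25 × \frac{27}{16} = \frac{675}{16}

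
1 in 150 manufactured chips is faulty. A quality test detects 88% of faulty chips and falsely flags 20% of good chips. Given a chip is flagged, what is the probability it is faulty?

Let D = the rare event, + = positive/flagged.
P(D) = 1/150
P(+|D) = 88/100 = 22/25
P(+|D') = 20/100 = 1/5
P(+) = P(+|D)P(D) + P(+|D')P(D')
     = \frac{22}{25} × \frac{1}{150} + \frac{1}{5} × \frac{149}{150}
     = \frac{767}{3750}
P(D|+) = P(+|D)P(D)/P(+) = \frac{22}{767}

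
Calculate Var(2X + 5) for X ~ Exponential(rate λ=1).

For X ~ Exponential(rate λ=1):
Var(X) = 1
Var(2X + 5) = (2)² × Var(X) = 4 × 1 = 4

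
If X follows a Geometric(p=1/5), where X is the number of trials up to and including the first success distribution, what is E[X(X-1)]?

E[X(X-1)] = E[X² - X] = E[X²] - E[X]
E[X] = 5
E[X²] = Var(X) + (E[X])² = 20 + (5)² = 45
E[X(X-1)] = 45 - 5 = 40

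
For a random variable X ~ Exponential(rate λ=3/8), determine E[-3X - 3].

For X ~ Exponential(rate λ=3/8):
E[X] = \frac{8}{3}
E[-3X - 3] = -3 × E[X] - 3 = -11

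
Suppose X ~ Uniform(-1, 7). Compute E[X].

For X ~ Uniform(-1, 7), the expected value is:
E[X] = 3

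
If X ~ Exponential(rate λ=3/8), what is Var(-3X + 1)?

For X ~ Exponential(rate λ=3/8):
Var(X) = \frac{64}{9}
Var(-3X + 1) = (-3)² × Var(X) = 9 × \frac{64}{9} = 64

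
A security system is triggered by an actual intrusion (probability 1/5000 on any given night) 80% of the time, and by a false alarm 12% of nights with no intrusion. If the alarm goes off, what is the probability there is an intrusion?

Let D = the rare event, + = positive/flagged.
P(D) = 1/5000
P(+|D) = 80/100 = 4/5
P(+|D') = 12/100 = 3/25
P(+) = P(+|D)P(D) + P(+|D')P(D')
     = \frac{4}{5} × \frac{1}{5000} + \frac{3}{25} × \frac{4999}{5000}
     = \frac{15017}{125000}
P(D|+) = P(+|D)P(D)/P(+) = \frac{20}{15017}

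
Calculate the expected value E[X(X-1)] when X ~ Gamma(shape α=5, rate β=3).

E[X(X-1)] = E[X² - X] = E[X²] - E[X]
E[X] = \frac{5}{3}
E[X²] = Var(X) + (E[X])² = \frac{5}{9} + (\frac{5}{3})² = \frac{10}{3}
E[X(X-1)] = \frac{10}{3} - \frac{5}{3} = \frac{5}{3}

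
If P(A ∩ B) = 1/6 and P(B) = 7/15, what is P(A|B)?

P(A|B) = P(A ∩ B) / P(B)
= (1/6) / (7/15)
= 5/14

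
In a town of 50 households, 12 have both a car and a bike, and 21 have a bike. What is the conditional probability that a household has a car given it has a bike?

P(A ∩ B) = 12/50 = 6/25
P(B) = 21/50
P(A|B) = P(A ∩ B) / P(B) = (6/25) / (21/50) = 4/7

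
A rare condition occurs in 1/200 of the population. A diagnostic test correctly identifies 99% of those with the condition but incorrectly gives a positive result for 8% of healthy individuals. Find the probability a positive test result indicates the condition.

Let D = the rare event, + = positive/flagged.
P(D) = 1/200
P(+|D) = 99/100
P(+|D') = 8/100 = 2/25
P(+) = P(+|D)P(D) + P(+|D')P(D')
     = \frac{99}{100} × \frac{1}{200} + \frac{2}{25} × \frac{199}{200}
     = \frac{1691}{20000}
P(D|+) = P(+|D)P(D)/P(+) = \frac{99}{1691}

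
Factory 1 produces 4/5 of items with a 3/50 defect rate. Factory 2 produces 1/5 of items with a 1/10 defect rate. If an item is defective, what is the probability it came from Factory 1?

Using Bayes' theorem:
P(F1) = 4/5, P(D|F1) = 3/50
P(F2) = 1/5, P(D|F2) = 1/10
P(D) = P(D|F1)P(F1) + P(D|F2)P(F2)
     = \frac{17}{250}
P(F1|D) = P(D|F1)P(F1) / P(D)
= \frac{12}{17}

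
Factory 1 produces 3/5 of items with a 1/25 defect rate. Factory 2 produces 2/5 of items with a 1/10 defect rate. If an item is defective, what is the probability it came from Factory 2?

Using Bayes' theorem:
P(F1) = 3/5, P(D|F1) = 1/25
P(F2) = 2/5, P(D|F2) = 1/10
P(D) = P(D|F1)P(F1) + P(D|F2)P(F2)
     = \frac{8}{125}
P(F2|D) = P(D|F2)P(F2) / P(D)
= \frac{5}{8}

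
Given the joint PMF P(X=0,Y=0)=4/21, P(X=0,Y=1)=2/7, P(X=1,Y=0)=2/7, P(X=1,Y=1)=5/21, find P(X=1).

P(X=1) = P(X=1,Y=0) + P(X=1,Y=1)
= 2/7 + 5/21
= 11/21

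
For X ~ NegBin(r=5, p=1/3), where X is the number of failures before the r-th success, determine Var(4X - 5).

For X ~ NegBin(r=5, p=1/3), where X is the number of failures before the r-th success:
Var(X) = 30
Var(4X - 5) = (4)² × Var(X) = 16 × 30 = 480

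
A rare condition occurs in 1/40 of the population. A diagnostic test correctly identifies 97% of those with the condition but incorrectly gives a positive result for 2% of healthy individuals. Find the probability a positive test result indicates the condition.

Let D = the rare event, + = positive/flagged.
P(D) = 1/40
P(+|D) = 97/100
P(+|D') = 2/100 = 1/50
P(+) = P(+|D)P(D) + P(+|D')P(D')
     = \frac{97}{100} × \frac{1}{40} + \frac{1}{50} × \frac{39}{40}
     = \frac{7}{160}
P(D|+) = P(+|D)P(D)/P(+) = \frac{97}{175}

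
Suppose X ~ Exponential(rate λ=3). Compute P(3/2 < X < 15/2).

P(3/2 < X < 15/2) = ∫_{3/2}^{15/2} f(x) dx
where f(x) = 3 e^{- 3 x}
= - \frac{1 - e^{18}}{e^{\frac{45}{2}}}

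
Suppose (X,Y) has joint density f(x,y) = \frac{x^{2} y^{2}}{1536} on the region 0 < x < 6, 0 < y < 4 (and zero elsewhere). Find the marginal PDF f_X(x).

f_X(x) = ∫_0^4 f(x,y) dy
= ∫_0^4 \frac{x^{2} y^{2}}{1536} dy
= \frac{x^{2}}{72} for 0 < x < 6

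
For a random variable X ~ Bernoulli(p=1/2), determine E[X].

For X ~ Bernoulli(p=1/2), the expected value is:
E[X] = \frac{1}{2}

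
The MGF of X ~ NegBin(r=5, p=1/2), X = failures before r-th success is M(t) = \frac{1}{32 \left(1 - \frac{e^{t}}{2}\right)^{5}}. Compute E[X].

To find E[X], compute M^(1)(0):
M^(1)(t) = \frac{5 e^{t}}{64 \left(1 - \frac{e^{t}}{2}\right)^{6}}
M^(1)(0) = 5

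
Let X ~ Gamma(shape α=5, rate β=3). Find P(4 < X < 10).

P(4 < X < 10) = ∫_{4}^{10} f(x) dx
where f(x) = \frac{81 x^{4} e^{- 3 x}}{8}
= \frac{-38731 + 1237 e^{18}}{e^{30}}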